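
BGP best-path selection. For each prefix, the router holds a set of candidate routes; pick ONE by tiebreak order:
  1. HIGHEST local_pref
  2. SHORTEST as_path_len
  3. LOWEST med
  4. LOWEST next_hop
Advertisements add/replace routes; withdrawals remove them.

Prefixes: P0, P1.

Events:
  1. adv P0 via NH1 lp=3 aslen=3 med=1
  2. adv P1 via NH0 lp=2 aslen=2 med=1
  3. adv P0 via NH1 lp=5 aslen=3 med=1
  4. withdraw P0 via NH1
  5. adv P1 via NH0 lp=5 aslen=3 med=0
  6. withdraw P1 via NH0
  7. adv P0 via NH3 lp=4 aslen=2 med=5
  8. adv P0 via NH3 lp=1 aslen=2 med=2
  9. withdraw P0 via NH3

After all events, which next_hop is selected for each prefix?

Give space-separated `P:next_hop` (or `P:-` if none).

Op 1: best P0=NH1 P1=-
Op 2: best P0=NH1 P1=NH0
Op 3: best P0=NH1 P1=NH0
Op 4: best P0=- P1=NH0
Op 5: best P0=- P1=NH0
Op 6: best P0=- P1=-
Op 7: best P0=NH3 P1=-
Op 8: best P0=NH3 P1=-
Op 9: best P0=- P1=-

Answer: P0:- P1:-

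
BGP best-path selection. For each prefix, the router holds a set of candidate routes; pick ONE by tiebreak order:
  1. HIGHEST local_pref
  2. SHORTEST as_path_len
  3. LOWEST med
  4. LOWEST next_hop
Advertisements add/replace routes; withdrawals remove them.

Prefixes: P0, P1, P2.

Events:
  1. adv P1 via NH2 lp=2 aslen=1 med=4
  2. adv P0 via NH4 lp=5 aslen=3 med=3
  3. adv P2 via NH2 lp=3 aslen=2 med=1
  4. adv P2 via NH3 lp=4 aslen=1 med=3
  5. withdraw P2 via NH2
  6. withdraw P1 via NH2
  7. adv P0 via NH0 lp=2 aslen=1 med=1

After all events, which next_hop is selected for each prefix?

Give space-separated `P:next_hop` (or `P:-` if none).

Op 1: best P0=- P1=NH2 P2=-
Op 2: best P0=NH4 P1=NH2 P2=-
Op 3: best P0=NH4 P1=NH2 P2=NH2
Op 4: best P0=NH4 P1=NH2 P2=NH3
Op 5: best P0=NH4 P1=NH2 P2=NH3
Op 6: best P0=NH4 P1=- P2=NH3
Op 7: best P0=NH4 P1=- P2=NH3

Answer: P0:NH4 P1:- P2:NH3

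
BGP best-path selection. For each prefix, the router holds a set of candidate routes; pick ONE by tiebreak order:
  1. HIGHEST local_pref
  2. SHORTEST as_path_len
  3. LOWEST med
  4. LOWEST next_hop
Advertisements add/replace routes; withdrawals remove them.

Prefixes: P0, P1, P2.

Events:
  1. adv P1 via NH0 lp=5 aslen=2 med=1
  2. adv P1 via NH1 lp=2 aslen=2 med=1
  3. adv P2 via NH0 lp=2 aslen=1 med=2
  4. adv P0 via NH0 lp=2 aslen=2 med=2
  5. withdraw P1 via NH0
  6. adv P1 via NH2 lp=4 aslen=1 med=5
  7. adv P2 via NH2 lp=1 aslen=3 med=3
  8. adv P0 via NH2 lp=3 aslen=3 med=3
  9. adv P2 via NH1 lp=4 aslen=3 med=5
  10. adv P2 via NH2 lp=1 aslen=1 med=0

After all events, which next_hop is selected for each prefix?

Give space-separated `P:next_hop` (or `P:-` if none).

Op 1: best P0=- P1=NH0 P2=-
Op 2: best P0=- P1=NH0 P2=-
Op 3: best P0=- P1=NH0 P2=NH0
Op 4: best P0=NH0 P1=NH0 P2=NH0
Op 5: best P0=NH0 P1=NH1 P2=NH0
Op 6: best P0=NH0 P1=NH2 P2=NH0
Op 7: best P0=NH0 P1=NH2 P2=NH0
Op 8: best P0=NH2 P1=NH2 P2=NH0
Op 9: best P0=NH2 P1=NH2 P2=NH1
Op 10: best P0=NH2 P1=NH2 P2=NH1

Answer: P0:NH2 P1:NH2 P2:NH1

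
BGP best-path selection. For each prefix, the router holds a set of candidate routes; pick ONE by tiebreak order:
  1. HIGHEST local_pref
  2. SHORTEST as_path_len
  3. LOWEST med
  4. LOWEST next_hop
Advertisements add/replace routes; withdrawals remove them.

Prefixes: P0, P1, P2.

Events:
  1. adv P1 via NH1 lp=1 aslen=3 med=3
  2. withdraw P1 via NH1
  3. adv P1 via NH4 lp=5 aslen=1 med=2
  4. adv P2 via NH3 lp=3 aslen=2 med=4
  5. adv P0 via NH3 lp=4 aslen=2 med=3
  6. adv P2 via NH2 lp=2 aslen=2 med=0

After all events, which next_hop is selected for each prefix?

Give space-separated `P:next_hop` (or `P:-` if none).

Answer: P0:NH3 P1:NH4 P2:NH3

Derivation:
Op 1: best P0=- P1=NH1 P2=-
Op 2: best P0=- P1=- P2=-
Op 3: best P0=- P1=NH4 P2=-
Op 4: best P0=- P1=NH4 P2=NH3
Op 5: best P0=NH3 P1=NH4 P2=NH3
Op 6: best P0=NH3 P1=NH4 P2=NH3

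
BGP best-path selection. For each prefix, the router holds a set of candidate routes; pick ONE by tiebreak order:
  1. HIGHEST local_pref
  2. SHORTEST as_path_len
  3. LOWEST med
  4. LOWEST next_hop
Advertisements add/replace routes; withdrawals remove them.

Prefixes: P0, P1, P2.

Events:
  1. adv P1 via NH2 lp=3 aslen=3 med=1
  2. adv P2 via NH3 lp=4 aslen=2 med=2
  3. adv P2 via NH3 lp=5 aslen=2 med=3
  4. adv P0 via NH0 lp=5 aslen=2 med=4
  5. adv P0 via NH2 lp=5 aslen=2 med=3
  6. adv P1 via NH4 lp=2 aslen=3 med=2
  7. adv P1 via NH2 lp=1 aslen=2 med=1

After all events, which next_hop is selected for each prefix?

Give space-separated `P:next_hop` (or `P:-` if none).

Op 1: best P0=- P1=NH2 P2=-
Op 2: best P0=- P1=NH2 P2=NH3
Op 3: best P0=- P1=NH2 P2=NH3
Op 4: best P0=NH0 P1=NH2 P2=NH3
Op 5: best P0=NH2 P1=NH2 P2=NH3
Op 6: best P0=NH2 P1=NH2 P2=NH3
Op 7: best P0=NH2 P1=NH4 P2=NH3

Answer: P0:NH2 P1:NH4 P2:NH3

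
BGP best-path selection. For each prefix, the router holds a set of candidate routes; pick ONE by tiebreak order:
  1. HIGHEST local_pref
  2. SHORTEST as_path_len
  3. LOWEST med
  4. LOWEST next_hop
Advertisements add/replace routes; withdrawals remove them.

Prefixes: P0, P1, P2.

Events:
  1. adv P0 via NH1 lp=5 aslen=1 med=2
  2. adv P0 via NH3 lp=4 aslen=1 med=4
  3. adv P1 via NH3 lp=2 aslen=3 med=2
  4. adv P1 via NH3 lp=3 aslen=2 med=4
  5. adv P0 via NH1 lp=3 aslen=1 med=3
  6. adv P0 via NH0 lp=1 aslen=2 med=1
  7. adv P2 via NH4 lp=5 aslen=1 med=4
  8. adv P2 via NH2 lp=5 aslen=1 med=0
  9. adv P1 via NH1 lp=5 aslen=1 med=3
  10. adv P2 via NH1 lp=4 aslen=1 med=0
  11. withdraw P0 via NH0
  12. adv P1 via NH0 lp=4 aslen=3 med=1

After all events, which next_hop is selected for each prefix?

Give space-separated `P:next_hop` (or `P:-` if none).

Answer: P0:NH3 P1:NH1 P2:NH2

Derivation:
Op 1: best P0=NH1 P1=- P2=-
Op 2: best P0=NH1 P1=- P2=-
Op 3: best P0=NH1 P1=NH3 P2=-
Op 4: best P0=NH1 P1=NH3 P2=-
Op 5: best P0=NH3 P1=NH3 P2=-
Op 6: best P0=NH3 P1=NH3 P2=-
Op 7: best P0=NH3 P1=NH3 P2=NH4
Op 8: best P0=NH3 P1=NH3 P2=NH2
Op 9: best P0=NH3 P1=NH1 P2=NH2
Op 10: best P0=NH3 P1=NH1 P2=NH2
Op 11: best P0=NH3 P1=NH1 P2=NH2
Op 12: best P0=NH3 P1=NH1 P2=NH2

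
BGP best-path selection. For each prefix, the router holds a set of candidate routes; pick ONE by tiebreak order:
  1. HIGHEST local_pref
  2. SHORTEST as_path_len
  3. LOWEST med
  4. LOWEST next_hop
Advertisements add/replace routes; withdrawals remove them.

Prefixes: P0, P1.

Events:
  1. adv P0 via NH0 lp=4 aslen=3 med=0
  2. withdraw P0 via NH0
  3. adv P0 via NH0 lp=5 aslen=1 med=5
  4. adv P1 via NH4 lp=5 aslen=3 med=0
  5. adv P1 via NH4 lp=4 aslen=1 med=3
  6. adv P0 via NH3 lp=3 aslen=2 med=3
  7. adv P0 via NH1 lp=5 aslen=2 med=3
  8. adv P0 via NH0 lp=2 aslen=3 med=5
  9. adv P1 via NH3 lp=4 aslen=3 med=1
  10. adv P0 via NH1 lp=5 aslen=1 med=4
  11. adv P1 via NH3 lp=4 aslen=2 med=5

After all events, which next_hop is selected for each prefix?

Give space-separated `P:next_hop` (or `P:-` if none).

Op 1: best P0=NH0 P1=-
Op 2: best P0=- P1=-
Op 3: best P0=NH0 P1=-
Op 4: best P0=NH0 P1=NH4
Op 5: best P0=NH0 P1=NH4
Op 6: best P0=NH0 P1=NH4
Op 7: best P0=NH0 P1=NH4
Op 8: best P0=NH1 P1=NH4
Op 9: best P0=NH1 P1=NH4
Op 10: best P0=NH1 P1=NH4
Op 11: best P0=NH1 P1=NH4

Answer: P0:NH1 P1:NH4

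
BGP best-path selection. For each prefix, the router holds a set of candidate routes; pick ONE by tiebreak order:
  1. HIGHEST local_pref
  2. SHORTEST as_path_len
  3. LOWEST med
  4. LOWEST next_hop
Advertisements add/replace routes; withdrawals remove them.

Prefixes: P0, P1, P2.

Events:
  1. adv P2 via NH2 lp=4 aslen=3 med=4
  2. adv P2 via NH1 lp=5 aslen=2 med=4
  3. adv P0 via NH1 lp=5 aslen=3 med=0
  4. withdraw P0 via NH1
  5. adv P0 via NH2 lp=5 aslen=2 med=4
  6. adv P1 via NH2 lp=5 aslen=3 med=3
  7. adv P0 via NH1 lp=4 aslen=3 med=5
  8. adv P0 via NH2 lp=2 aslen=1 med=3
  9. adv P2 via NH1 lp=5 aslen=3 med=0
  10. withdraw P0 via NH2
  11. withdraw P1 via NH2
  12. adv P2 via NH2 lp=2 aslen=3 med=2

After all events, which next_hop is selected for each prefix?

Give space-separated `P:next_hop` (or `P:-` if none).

Answer: P0:NH1 P1:- P2:NH1

Derivation:
Op 1: best P0=- P1=- P2=NH2
Op 2: best P0=- P1=- P2=NH1
Op 3: best P0=NH1 P1=- P2=NH1
Op 4: best P0=- P1=- P2=NH1
Op 5: best P0=NH2 P1=- P2=NH1
Op 6: best P0=NH2 P1=NH2 P2=NH1
Op 7: best P0=NH2 P1=NH2 P2=NH1
Op 8: best P0=NH1 P1=NH2 P2=NH1
Op 9: best P0=NH1 P1=NH2 P2=NH1
Op 10: best P0=NH1 P1=NH2 P2=NH1
Op 11: best P0=NH1 P1=- P2=NH1
Op 12: best P0=NH1 P1=- P2=NH1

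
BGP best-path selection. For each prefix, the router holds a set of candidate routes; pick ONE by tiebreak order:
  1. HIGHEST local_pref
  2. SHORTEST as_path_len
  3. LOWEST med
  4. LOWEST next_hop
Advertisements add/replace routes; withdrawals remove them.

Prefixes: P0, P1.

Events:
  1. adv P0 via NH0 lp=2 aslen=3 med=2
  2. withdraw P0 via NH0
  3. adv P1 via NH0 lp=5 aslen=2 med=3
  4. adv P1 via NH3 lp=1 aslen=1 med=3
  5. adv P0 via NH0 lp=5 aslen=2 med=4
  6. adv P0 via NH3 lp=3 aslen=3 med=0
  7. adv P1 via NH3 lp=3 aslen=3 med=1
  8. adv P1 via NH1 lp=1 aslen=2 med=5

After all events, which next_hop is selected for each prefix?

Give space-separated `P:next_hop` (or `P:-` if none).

Answer: P0:NH0 P1:NH0

Derivation:
Op 1: best P0=NH0 P1=-
Op 2: best P0=- P1=-
Op 3: best P0=- P1=NH0
Op 4: best P0=- P1=NH0
Op 5: best P0=NH0 P1=NH0
Op 6: best P0=NH0 P1=NH0
Op 7: best P0=NH0 P1=NH0
Op 8: best P0=NH0 P1=NH0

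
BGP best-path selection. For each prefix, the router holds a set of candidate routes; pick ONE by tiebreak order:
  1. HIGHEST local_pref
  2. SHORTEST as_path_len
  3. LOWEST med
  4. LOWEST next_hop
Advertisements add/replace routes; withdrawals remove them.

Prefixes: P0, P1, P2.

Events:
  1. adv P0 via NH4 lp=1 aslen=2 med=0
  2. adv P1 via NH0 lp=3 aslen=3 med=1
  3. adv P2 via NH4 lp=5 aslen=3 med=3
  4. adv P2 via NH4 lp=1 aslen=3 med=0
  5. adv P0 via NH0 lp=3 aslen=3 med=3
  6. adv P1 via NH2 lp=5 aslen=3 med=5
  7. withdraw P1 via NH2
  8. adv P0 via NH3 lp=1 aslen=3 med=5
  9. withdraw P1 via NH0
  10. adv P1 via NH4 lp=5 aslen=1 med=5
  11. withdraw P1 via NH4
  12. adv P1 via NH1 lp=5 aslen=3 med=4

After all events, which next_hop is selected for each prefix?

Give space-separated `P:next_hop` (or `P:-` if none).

Answer: P0:NH0 P1:NH1 P2:NH4

Derivation:
Op 1: best P0=NH4 P1=- P2=-
Op 2: best P0=NH4 P1=NH0 P2=-
Op 3: best P0=NH4 P1=NH0 P2=NH4
Op 4: best P0=NH4 P1=NH0 P2=NH4
Op 5: best P0=NH0 P1=NH0 P2=NH4
Op 6: best P0=NH0 P1=NH2 P2=NH4
Op 7: best P0=NH0 P1=NH0 P2=NH4
Op 8: best P0=NH0 P1=NH0 P2=NH4
Op 9: best P0=NH0 P1=- P2=NH4
Op 10: best P0=NH0 P1=NH4 P2=NH4
Op 11: best P0=NH0 P1=- P2=NH4
Op 12: best P0=NH0 P1=NH1 P2=NH4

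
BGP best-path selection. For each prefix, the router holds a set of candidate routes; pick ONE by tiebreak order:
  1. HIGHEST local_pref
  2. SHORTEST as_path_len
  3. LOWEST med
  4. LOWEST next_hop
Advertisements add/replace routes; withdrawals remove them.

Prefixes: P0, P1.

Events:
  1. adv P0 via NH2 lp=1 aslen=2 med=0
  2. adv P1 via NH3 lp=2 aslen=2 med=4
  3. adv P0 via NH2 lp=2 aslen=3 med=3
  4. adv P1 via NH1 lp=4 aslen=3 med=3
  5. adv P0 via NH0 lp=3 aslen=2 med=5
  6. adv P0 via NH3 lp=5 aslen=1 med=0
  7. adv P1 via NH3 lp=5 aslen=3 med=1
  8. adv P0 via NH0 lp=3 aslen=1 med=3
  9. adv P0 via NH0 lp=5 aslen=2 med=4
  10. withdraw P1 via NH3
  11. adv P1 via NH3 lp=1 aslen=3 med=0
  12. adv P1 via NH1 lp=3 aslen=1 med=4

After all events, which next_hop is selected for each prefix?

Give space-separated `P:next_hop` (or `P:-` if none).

Answer: P0:NH3 P1:NH1

Derivation:
Op 1: best P0=NH2 P1=-
Op 2: best P0=NH2 P1=NH3
Op 3: best P0=NH2 P1=NH3
Op 4: best P0=NH2 P1=NH1
Op 5: best P0=NH0 P1=NH1
Op 6: best P0=NH3 P1=NH1
Op 7: best P0=NH3 P1=NH3
Op 8: best P0=NH3 P1=NH3
Op 9: best P0=NH3 P1=NH3
Op 10: best P0=NH3 P1=NH1
Op 11: best P0=NH3 P1=NH1
Op 12: best P0=NH3 P1=NH1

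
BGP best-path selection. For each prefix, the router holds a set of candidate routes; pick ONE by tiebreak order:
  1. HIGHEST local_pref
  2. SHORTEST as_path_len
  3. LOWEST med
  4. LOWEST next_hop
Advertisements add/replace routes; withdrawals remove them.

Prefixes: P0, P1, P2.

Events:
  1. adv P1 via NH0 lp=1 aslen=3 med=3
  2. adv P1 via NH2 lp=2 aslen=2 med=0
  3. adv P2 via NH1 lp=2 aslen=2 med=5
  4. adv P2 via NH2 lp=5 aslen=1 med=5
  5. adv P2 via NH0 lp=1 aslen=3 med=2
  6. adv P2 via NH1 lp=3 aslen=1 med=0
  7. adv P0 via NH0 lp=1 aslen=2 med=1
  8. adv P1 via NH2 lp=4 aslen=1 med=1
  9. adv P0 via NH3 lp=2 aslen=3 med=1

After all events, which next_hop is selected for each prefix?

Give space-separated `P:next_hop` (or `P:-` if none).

Op 1: best P0=- P1=NH0 P2=-
Op 2: best P0=- P1=NH2 P2=-
Op 3: best P0=- P1=NH2 P2=NH1
Op 4: best P0=- P1=NH2 P2=NH2
Op 5: best P0=- P1=NH2 P2=NH2
Op 6: best P0=- P1=NH2 P2=NH2
Op 7: best P0=NH0 P1=NH2 P2=NH2
Op 8: best P0=NH0 P1=NH2 P2=NH2
Op 9: best P0=NH3 P1=NH2 P2=NH2

Answer: P0:NH3 P1:NH2 P2:NH2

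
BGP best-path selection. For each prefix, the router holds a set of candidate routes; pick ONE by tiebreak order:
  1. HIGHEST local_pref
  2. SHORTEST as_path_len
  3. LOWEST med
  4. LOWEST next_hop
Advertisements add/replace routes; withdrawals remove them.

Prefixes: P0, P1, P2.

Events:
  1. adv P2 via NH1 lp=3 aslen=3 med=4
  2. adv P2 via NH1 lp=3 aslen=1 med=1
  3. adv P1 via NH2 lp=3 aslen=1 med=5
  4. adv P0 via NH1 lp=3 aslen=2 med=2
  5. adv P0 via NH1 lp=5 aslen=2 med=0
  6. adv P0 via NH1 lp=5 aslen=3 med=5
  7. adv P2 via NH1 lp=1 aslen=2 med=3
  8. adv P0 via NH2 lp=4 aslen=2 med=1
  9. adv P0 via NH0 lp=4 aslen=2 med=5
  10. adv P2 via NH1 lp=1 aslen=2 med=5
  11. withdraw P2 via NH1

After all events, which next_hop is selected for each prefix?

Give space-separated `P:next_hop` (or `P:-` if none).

Op 1: best P0=- P1=- P2=NH1
Op 2: best P0=- P1=- P2=NH1
Op 3: best P0=- P1=NH2 P2=NH1
Op 4: best P0=NH1 P1=NH2 P2=NH1
Op 5: best P0=NH1 P1=NH2 P2=NH1
Op 6: best P0=NH1 P1=NH2 P2=NH1
Op 7: best P0=NH1 P1=NH2 P2=NH1
Op 8: best P0=NH1 P1=NH2 P2=NH1
Op 9: best P0=NH1 P1=NH2 P2=NH1
Op 10: best P0=NH1 P1=NH2 P2=NH1
Op 11: best P0=NH1 P1=NH2 P2=-

Answer: P0:NH1 P1:NH2 P2:-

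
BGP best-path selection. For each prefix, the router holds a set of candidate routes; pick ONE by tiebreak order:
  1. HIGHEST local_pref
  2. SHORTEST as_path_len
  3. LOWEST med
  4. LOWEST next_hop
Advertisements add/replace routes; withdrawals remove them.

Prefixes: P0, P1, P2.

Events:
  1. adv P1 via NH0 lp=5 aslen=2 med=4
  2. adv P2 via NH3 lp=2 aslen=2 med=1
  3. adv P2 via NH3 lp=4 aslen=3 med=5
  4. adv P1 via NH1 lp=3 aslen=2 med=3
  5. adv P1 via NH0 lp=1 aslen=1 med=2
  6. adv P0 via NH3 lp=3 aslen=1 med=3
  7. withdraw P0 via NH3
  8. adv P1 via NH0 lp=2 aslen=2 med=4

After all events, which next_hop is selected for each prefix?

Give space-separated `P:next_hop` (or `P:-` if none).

Answer: P0:- P1:NH1 P2:NH3

Derivation:
Op 1: best P0=- P1=NH0 P2=-
Op 2: best P0=- P1=NH0 P2=NH3
Op 3: best P0=- P1=NH0 P2=NH3
Op 4: best P0=- P1=NH0 P2=NH3
Op 5: best P0=- P1=NH1 P2=NH3
Op 6: best P0=NH3 P1=NH1 P2=NH3
Op 7: best P0=- P1=NH1 P2=NH3
Op 8: best P0=- P1=NH1 P2=NH3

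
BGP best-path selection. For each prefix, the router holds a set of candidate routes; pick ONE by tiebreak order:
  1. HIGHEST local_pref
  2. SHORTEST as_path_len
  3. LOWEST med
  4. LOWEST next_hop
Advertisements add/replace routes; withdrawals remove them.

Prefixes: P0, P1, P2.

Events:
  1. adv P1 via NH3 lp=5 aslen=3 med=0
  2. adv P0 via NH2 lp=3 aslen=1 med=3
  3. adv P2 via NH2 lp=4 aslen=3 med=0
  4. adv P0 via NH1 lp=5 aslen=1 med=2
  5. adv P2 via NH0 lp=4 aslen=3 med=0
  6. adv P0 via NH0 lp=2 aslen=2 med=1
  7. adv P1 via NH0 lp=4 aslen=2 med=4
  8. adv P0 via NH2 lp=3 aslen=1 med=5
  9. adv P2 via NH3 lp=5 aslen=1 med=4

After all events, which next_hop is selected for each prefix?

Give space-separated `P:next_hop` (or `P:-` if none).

Op 1: best P0=- P1=NH3 P2=-
Op 2: best P0=NH2 P1=NH3 P2=-
Op 3: best P0=NH2 P1=NH3 P2=NH2
Op 4: best P0=NH1 P1=NH3 P2=NH2
Op 5: best P0=NH1 P1=NH3 P2=NH0
Op 6: best P0=NH1 P1=NH3 P2=NH0
Op 7: best P0=NH1 P1=NH3 P2=NH0
Op 8: best P0=NH1 P1=NH3 P2=NH0
Op 9: best P0=NH1 P1=NH3 P2=NH3

Answer: P0:NH1 P1:NH3 P2:NH3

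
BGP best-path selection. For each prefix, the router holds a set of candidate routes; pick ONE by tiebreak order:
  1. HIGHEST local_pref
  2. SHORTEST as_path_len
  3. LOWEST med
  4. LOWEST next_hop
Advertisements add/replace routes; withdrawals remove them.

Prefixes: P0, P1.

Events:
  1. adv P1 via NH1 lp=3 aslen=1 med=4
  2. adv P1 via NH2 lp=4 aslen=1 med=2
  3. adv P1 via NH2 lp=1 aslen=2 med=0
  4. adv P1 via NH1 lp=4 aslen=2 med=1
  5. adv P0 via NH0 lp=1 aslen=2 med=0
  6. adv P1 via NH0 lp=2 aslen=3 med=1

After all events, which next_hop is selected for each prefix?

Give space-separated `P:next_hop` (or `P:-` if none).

Op 1: best P0=- P1=NH1
Op 2: best P0=- P1=NH2
Op 3: best P0=- P1=NH1
Op 4: best P0=- P1=NH1
Op 5: best P0=NH0 P1=NH1
Op 6: best P0=NH0 P1=NH1

Answer: P0:NH0 P1:NH1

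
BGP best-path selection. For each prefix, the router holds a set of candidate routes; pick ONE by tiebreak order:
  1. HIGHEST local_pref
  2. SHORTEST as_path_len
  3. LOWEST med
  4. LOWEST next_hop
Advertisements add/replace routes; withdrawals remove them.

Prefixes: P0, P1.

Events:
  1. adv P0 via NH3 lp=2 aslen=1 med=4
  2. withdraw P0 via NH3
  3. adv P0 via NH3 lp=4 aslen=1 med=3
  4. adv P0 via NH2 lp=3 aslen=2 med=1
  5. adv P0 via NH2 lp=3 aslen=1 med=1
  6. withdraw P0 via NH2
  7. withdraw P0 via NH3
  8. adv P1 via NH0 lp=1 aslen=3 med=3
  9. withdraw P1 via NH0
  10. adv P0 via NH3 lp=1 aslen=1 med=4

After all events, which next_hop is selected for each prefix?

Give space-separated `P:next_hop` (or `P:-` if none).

Answer: P0:NH3 P1:-

Derivation:
Op 1: best P0=NH3 P1=-
Op 2: best P0=- P1=-
Op 3: best P0=NH3 P1=-
Op 4: best P0=NH3 P1=-
Op 5: best P0=NH3 P1=-
Op 6: best P0=NH3 P1=-
Op 7: best P0=- P1=-
Op 8: best P0=- P1=NH0
Op 9: best P0=- P1=-
Op 10: best P0=NH3 P1=-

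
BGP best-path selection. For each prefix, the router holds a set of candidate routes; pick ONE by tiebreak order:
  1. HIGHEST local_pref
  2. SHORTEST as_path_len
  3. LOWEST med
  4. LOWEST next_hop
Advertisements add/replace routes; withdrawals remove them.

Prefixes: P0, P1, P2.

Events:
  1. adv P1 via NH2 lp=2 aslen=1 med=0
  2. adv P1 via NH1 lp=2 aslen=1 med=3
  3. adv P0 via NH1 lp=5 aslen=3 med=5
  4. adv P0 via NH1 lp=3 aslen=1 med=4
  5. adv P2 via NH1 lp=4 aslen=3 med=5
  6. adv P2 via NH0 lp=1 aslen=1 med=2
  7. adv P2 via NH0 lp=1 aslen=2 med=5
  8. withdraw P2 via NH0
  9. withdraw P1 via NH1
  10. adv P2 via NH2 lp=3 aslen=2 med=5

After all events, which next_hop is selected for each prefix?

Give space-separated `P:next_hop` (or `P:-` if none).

Answer: P0:NH1 P1:NH2 P2:NH1

Derivation:
Op 1: best P0=- P1=NH2 P2=-
Op 2: best P0=- P1=NH2 P2=-
Op 3: best P0=NH1 P1=NH2 P2=-
Op 4: best P0=NH1 P1=NH2 P2=-
Op 5: best P0=NH1 P1=NH2 P2=NH1
Op 6: best P0=NH1 P1=NH2 P2=NH1
Op 7: best P0=NH1 P1=NH2 P2=NH1
Op 8: best P0=NH1 P1=NH2 P2=NH1
Op 9: best P0=NH1 P1=NH2 P2=NH1
Op 10: best P0=NH1 P1=NH2 P2=NH1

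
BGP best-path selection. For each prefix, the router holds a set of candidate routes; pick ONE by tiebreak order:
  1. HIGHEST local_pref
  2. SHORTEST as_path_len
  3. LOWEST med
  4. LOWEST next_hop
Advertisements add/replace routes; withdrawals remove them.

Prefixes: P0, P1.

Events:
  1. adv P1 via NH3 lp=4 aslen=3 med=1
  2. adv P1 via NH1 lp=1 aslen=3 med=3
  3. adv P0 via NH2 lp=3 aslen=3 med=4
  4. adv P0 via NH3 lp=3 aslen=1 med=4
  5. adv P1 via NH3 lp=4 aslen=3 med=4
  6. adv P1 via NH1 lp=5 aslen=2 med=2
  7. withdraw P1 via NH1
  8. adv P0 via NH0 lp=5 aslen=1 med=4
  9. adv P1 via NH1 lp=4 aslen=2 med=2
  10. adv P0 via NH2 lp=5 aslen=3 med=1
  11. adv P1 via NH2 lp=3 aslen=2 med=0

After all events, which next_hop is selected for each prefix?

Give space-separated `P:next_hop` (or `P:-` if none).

Op 1: best P0=- P1=NH3
Op 2: best P0=- P1=NH3
Op 3: best P0=NH2 P1=NH3
Op 4: best P0=NH3 P1=NH3
Op 5: best P0=NH3 P1=NH3
Op 6: best P0=NH3 P1=NH1
Op 7: best P0=NH3 P1=NH3
Op 8: best P0=NH0 P1=NH3
Op 9: best P0=NH0 P1=NH1
Op 10: best P0=NH0 P1=NH1
Op 11: best P0=NH0 P1=NH1

Answer: P0:NH0 P1:NH1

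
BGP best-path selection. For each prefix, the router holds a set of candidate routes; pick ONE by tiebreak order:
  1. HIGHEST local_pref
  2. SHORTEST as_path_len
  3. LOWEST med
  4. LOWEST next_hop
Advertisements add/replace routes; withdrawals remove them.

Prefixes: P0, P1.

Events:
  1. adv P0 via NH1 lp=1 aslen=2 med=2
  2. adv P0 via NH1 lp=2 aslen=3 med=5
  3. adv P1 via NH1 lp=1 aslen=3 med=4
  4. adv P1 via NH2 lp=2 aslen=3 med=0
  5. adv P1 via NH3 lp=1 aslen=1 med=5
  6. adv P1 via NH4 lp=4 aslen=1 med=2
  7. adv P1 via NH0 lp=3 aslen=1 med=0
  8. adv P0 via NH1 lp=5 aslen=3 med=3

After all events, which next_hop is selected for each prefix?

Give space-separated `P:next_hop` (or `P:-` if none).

Answer: P0:NH1 P1:NH4

Derivation:
Op 1: best P0=NH1 P1=-
Op 2: best P0=NH1 P1=-
Op 3: best P0=NH1 P1=NH1
Op 4: best P0=NH1 P1=NH2
Op 5: best P0=NH1 P1=NH2
Op 6: best P0=NH1 P1=NH4
Op 7: best P0=NH1 P1=NH4
Op 8: best P0=NH1 P1=NH4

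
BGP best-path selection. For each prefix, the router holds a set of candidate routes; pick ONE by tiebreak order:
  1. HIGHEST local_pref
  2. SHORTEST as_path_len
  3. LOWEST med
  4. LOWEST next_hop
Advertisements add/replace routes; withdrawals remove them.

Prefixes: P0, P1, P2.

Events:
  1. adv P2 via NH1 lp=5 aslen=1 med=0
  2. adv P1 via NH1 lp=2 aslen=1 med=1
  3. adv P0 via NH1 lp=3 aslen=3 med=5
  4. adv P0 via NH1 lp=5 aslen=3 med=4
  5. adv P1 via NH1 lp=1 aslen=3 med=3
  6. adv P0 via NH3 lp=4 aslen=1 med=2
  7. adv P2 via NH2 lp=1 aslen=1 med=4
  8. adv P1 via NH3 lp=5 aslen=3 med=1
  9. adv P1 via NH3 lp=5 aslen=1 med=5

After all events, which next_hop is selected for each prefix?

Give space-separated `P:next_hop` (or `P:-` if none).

Answer: P0:NH1 P1:NH3 P2:NH1

Derivation:
Op 1: best P0=- P1=- P2=NH1
Op 2: best P0=- P1=NH1 P2=NH1
Op 3: best P0=NH1 P1=NH1 P2=NH1
Op 4: best P0=NH1 P1=NH1 P2=NH1
Op 5: best P0=NH1 P1=NH1 P2=NH1
Op 6: best P0=NH1 P1=NH1 P2=NH1
Op 7: best P0=NH1 P1=NH1 P2=NH1
Op 8: best P0=NH1 P1=NH3 P2=NH1
Op 9: best P0=NH1 P1=NH3 P2=NH1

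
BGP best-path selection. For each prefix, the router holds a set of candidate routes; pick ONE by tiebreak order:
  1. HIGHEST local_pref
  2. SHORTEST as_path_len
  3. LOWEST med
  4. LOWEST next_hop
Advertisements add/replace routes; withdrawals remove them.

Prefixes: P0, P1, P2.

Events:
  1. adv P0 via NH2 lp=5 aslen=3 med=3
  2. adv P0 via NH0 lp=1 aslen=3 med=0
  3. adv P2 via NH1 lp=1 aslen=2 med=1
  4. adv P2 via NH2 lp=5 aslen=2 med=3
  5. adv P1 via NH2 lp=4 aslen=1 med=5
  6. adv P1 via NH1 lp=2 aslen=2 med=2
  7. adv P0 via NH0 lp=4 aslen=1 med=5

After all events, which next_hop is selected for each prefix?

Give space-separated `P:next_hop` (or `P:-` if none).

Op 1: best P0=NH2 P1=- P2=-
Op 2: best P0=NH2 P1=- P2=-
Op 3: best P0=NH2 P1=- P2=NH1
Op 4: best P0=NH2 P1=- P2=NH2
Op 5: best P0=NH2 P1=NH2 P2=NH2
Op 6: best P0=NH2 P1=NH2 P2=NH2
Op 7: best P0=NH2 P1=NH2 P2=NH2

Answer: P0:NH2 P1:NH2 P2:NH2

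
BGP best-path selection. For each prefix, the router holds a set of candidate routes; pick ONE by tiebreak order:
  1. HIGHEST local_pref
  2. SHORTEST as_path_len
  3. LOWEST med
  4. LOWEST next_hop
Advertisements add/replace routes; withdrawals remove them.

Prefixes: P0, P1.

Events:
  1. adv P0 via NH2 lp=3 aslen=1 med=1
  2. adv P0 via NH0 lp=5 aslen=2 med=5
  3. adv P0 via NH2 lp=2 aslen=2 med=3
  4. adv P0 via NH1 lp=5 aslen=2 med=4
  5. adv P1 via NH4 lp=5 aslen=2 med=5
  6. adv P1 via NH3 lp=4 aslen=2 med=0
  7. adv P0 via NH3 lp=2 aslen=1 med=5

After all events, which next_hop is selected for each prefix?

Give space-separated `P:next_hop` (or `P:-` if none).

Op 1: best P0=NH2 P1=-
Op 2: best P0=NH0 P1=-
Op 3: best P0=NH0 P1=-
Op 4: best P0=NH1 P1=-
Op 5: best P0=NH1 P1=NH4
Op 6: best P0=NH1 P1=NH4
Op 7: best P0=NH1 P1=NH4

Answer: P0:NH1 P1:NH4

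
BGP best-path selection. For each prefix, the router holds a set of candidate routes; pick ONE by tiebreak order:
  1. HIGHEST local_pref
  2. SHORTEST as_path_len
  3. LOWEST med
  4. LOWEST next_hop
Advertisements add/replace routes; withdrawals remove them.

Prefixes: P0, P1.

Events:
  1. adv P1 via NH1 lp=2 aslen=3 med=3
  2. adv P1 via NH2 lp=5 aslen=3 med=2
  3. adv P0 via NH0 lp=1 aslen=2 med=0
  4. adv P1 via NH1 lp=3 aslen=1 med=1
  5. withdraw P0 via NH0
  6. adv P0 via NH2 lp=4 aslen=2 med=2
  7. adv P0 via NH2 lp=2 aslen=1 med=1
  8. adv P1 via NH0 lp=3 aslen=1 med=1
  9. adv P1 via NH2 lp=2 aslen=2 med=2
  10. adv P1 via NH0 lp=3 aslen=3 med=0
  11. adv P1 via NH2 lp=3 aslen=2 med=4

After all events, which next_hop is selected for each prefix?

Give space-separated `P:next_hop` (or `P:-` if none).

Answer: P0:NH2 P1:NH1

Derivation:
Op 1: best P0=- P1=NH1
Op 2: best P0=- P1=NH2
Op 3: best P0=NH0 P1=NH2
Op 4: best P0=NH0 P1=NH2
Op 5: best P0=- P1=NH2
Op 6: best P0=NH2 P1=NH2
Op 7: best P0=NH2 P1=NH2
Op 8: best P0=NH2 P1=NH2
Op 9: best P0=NH2 P1=NH0
Op 10: best P0=NH2 P1=NH1
Op 11: best P0=NH2 P1=NH1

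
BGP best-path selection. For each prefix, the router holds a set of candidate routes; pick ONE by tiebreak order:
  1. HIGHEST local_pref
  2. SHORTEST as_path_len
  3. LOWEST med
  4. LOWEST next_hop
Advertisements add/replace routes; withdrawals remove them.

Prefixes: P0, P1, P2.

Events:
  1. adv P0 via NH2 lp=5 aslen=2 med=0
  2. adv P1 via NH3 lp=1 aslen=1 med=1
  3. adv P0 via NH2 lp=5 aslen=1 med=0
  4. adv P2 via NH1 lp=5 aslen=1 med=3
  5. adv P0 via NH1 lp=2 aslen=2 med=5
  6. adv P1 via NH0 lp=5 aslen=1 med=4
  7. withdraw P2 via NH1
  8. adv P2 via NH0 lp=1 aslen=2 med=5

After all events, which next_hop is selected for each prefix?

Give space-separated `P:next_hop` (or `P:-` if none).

Op 1: best P0=NH2 P1=- P2=-
Op 2: best P0=NH2 P1=NH3 P2=-
Op 3: best P0=NH2 P1=NH3 P2=-
Op 4: best P0=NH2 P1=NH3 P2=NH1
Op 5: best P0=NH2 P1=NH3 P2=NH1
Op 6: best P0=NH2 P1=NH0 P2=NH1
Op 7: best P0=NH2 P1=NH0 P2=-
Op 8: best P0=NH2 P1=NH0 P2=NH0

Answer: P0:NH2 P1:NH0 P2:NH0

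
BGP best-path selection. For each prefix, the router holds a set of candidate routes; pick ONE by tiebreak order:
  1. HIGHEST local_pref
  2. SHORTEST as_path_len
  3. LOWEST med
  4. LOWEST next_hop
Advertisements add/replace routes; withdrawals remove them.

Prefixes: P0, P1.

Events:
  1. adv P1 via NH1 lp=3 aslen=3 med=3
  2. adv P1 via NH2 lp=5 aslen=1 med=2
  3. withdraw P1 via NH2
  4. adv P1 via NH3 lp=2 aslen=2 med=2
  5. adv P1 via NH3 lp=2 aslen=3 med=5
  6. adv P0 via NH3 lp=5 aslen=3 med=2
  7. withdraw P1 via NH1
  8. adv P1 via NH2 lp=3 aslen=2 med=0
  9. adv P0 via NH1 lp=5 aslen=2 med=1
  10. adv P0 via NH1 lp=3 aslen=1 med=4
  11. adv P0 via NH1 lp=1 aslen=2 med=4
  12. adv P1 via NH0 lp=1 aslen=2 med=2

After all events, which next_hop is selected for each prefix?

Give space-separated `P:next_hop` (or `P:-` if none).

Answer: P0:NH3 P1:NH2

Derivation:
Op 1: best P0=- P1=NH1
Op 2: best P0=- P1=NH2
Op 3: best P0=- P1=NH1
Op 4: best P0=- P1=NH1
Op 5: best P0=- P1=NH1
Op 6: best P0=NH3 P1=NH1
Op 7: best P0=NH3 P1=NH3
Op 8: best P0=NH3 P1=NH2
Op 9: best P0=NH1 P1=NH2
Op 10: best P0=NH3 P1=NH2
Op 11: best P0=NH3 P1=NH2
Op 12: best P0=NH3 P1=NH2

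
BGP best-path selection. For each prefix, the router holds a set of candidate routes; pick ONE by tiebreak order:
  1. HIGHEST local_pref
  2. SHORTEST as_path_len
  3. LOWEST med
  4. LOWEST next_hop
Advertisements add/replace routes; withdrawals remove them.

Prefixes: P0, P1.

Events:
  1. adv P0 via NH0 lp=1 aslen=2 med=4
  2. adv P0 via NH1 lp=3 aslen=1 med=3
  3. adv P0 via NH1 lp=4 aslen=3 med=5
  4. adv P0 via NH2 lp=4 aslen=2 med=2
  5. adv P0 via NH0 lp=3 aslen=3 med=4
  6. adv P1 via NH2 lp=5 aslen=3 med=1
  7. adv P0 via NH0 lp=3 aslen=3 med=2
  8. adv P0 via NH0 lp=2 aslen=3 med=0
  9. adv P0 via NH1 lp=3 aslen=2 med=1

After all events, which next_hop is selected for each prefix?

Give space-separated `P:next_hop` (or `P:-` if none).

Answer: P0:NH2 P1:NH2

Derivation:
Op 1: best P0=NH0 P1=-
Op 2: best P0=NH1 P1=-
Op 3: best P0=NH1 P1=-
Op 4: best P0=NH2 P1=-
Op 5: best P0=NH2 P1=-
Op 6: best P0=NH2 P1=NH2
Op 7: best P0=NH2 P1=NH2
Op 8: best P0=NH2 P1=NH2
Op 9: best P0=NH2 P1=NH2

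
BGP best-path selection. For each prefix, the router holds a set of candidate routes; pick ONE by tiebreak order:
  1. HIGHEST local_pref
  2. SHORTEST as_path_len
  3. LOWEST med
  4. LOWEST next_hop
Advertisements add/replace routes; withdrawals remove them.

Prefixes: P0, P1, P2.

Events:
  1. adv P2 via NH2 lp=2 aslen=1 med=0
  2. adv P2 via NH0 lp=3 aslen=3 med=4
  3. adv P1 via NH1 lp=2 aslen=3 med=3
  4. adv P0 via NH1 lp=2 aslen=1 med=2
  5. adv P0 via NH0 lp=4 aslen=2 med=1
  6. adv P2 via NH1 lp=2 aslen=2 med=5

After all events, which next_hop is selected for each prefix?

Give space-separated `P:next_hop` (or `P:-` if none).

Answer: P0:NH0 P1:NH1 P2:NH0

Derivation:
Op 1: best P0=- P1=- P2=NH2
Op 2: best P0=- P1=- P2=NH0
Op 3: best P0=- P1=NH1 P2=NH0
Op 4: best P0=NH1 P1=NH1 P2=NH0
Op 5: best P0=NH0 P1=NH1 P2=NH0
Op 6: best P0=NH0 P1=NH1 P2=NH0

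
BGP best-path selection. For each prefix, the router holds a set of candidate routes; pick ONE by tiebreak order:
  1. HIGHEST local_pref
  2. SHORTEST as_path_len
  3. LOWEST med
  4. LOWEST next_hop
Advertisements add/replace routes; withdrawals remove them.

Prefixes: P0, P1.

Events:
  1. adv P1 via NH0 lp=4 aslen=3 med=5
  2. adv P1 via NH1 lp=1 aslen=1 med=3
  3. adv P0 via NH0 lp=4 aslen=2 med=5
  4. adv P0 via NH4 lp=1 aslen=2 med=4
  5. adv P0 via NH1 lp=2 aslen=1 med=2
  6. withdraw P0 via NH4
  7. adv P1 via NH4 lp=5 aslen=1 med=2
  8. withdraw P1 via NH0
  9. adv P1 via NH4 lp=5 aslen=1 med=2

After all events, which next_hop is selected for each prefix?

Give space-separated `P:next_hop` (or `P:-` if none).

Op 1: best P0=- P1=NH0
Op 2: best P0=- P1=NH0
Op 3: best P0=NH0 P1=NH0
Op 4: best P0=NH0 P1=NH0
Op 5: best P0=NH0 P1=NH0
Op 6: best P0=NH0 P1=NH0
Op 7: best P0=NH0 P1=NH4
Op 8: best P0=NH0 P1=NH4
Op 9: best P0=NH0 P1=NH4

Answer: P0:NH0 P1:NH4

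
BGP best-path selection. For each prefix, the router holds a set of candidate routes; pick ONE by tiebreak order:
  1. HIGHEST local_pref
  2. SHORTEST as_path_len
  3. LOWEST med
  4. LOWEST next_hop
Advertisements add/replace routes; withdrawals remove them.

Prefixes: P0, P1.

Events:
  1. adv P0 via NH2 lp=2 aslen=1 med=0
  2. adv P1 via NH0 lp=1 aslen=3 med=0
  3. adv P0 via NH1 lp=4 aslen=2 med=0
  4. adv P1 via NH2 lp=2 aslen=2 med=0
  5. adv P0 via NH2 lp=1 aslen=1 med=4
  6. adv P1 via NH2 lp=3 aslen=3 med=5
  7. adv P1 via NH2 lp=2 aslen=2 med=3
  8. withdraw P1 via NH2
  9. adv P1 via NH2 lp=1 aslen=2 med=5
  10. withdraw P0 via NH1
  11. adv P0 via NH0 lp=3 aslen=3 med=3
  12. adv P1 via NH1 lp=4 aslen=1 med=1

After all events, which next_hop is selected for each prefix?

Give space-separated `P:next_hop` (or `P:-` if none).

Op 1: best P0=NH2 P1=-
Op 2: best P0=NH2 P1=NH0
Op 3: best P0=NH1 P1=NH0
Op 4: best P0=NH1 P1=NH2
Op 5: best P0=NH1 P1=NH2
Op 6: best P0=NH1 P1=NH2
Op 7: best P0=NH1 P1=NH2
Op 8: best P0=NH1 P1=NH0
Op 9: best P0=NH1 P1=NH2
Op 10: best P0=NH2 P1=NH2
Op 11: best P0=NH0 P1=NH2
Op 12: best P0=NH0 P1=NH1

Answer: P0:NH0 P1:NH1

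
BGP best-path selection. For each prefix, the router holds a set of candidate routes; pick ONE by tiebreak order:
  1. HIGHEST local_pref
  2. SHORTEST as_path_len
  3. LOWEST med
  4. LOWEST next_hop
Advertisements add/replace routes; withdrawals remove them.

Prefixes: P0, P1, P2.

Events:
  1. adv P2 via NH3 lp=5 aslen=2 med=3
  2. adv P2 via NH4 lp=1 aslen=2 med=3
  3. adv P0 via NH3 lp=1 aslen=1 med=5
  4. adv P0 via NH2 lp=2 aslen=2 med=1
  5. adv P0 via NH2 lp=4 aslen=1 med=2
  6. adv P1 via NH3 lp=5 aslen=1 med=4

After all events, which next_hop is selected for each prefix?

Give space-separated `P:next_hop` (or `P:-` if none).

Answer: P0:NH2 P1:NH3 P2:NH3

Derivation:
Op 1: best P0=- P1=- P2=NH3
Op 2: best P0=- P1=- P2=NH3
Op 3: best P0=NH3 P1=- P2=NH3
Op 4: best P0=NH2 P1=- P2=NH3
Op 5: best P0=NH2 P1=- P2=NH3
Op 6: best P0=NH2 P1=NH3 P2=NH3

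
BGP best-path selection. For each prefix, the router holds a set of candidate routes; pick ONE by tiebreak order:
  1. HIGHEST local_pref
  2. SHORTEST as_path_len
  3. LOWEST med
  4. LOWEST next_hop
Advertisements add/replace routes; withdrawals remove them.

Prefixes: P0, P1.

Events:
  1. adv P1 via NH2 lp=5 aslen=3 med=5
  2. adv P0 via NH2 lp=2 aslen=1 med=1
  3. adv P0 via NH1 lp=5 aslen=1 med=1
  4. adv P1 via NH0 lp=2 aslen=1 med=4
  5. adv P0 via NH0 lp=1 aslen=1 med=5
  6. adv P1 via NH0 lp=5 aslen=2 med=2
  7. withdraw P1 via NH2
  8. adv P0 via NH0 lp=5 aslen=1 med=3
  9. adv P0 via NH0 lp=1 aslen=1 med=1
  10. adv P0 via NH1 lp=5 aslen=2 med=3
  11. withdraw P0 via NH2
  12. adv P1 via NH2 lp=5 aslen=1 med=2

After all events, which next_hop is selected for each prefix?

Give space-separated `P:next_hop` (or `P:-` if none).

Answer: P0:NH1 P1:NH2

Derivation:
Op 1: best P0=- P1=NH2
Op 2: best P0=NH2 P1=NH2
Op 3: best P0=NH1 P1=NH2
Op 4: best P0=NH1 P1=NH2
Op 5: best P0=NH1 P1=NH2
Op 6: best P0=NH1 P1=NH0
Op 7: best P0=NH1 P1=NH0
Op 8: best P0=NH1 P1=NH0
Op 9: best P0=NH1 P1=NH0
Op 10: best P0=NH1 P1=NH0
Op 11: best P0=NH1 P1=NH0
Op 12: best P0=NH1 P1=NH2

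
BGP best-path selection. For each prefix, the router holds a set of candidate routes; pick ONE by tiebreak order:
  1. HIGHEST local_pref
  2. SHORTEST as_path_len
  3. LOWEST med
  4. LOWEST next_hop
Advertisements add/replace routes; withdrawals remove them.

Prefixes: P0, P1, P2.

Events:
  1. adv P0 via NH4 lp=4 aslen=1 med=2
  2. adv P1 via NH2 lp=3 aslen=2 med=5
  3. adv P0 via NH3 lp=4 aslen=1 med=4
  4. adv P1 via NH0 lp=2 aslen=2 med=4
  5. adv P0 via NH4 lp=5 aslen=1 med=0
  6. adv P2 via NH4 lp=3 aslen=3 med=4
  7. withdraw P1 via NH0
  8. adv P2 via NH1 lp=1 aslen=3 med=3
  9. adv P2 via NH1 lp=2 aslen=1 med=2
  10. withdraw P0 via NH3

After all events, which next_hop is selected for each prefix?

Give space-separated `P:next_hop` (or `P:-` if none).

Answer: P0:NH4 P1:NH2 P2:NH4

Derivation:
Op 1: best P0=NH4 P1=- P2=-
Op 2: best P0=NH4 P1=NH2 P2=-
Op 3: best P0=NH4 P1=NH2 P2=-
Op 4: best P0=NH4 P1=NH2 P2=-
Op 5: best P0=NH4 P1=NH2 P2=-
Op 6: best P0=NH4 P1=NH2 P2=NH4
Op 7: best P0=NH4 P1=NH2 P2=NH4
Op 8: best P0=NH4 P1=NH2 P2=NH4
Op 9: best P0=NH4 P1=NH2 P2=NH4
Op 10: best P0=NH4 P1=NH2 P2=NH4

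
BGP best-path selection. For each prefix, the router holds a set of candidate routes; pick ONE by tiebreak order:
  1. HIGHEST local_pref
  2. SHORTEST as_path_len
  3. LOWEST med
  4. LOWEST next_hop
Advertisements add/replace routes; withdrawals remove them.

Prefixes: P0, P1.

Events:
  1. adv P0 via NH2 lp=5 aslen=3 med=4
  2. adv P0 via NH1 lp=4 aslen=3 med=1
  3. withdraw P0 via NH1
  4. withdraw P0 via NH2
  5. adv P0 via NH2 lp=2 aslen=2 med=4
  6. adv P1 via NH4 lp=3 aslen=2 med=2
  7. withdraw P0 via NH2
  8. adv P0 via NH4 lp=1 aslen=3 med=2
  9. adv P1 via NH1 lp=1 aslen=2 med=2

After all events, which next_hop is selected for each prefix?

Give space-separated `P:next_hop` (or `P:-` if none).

Answer: P0:NH4 P1:NH4

Derivation:
Op 1: best P0=NH2 P1=-
Op 2: best P0=NH2 P1=-
Op 3: best P0=NH2 P1=-
Op 4: best P0=- P1=-
Op 5: best P0=NH2 P1=-
Op 6: best P0=NH2 P1=NH4
Op 7: best P0=- P1=NH4
Op 8: best P0=NH4 P1=NH4
Op 9: best P0=NH4 P1=NH4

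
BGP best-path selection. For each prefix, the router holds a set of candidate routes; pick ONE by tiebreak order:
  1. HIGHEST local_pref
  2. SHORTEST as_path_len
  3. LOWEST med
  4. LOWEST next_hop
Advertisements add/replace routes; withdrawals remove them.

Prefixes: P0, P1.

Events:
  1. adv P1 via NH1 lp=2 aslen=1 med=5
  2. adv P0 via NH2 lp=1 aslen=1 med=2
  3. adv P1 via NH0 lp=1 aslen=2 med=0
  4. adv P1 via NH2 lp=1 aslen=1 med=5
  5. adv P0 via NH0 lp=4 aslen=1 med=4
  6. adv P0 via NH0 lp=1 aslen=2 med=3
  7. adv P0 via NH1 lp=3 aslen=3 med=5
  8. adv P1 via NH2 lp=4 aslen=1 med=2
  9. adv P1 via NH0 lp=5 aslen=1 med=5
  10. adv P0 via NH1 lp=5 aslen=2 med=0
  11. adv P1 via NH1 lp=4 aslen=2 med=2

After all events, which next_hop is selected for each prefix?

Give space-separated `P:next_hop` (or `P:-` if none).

Op 1: best P0=- P1=NH1
Op 2: best P0=NH2 P1=NH1
Op 3: best P0=NH2 P1=NH1
Op 4: best P0=NH2 P1=NH1
Op 5: best P0=NH0 P1=NH1
Op 6: best P0=NH2 P1=NH1
Op 7: best P0=NH1 P1=NH1
Op 8: best P0=NH1 P1=NH2
Op 9: best P0=NH1 P1=NH0
Op 10: best P0=NH1 P1=NH0
Op 11: best P0=NH1 P1=NH0

Answer: P0:NH1 P1:NH0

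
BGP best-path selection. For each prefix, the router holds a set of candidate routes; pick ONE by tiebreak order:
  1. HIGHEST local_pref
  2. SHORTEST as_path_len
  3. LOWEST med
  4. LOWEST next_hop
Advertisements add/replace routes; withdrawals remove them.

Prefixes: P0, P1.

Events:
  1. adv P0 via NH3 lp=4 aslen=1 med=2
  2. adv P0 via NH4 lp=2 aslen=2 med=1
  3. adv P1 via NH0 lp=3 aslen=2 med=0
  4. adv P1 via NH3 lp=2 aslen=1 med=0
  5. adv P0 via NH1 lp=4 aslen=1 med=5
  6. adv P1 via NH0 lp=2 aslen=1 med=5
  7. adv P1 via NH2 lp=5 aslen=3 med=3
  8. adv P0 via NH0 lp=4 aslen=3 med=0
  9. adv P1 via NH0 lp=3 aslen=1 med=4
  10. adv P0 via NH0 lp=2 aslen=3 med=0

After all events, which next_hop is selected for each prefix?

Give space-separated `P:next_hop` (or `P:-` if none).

Answer: P0:NH3 P1:NH2

Derivation:
Op 1: best P0=NH3 P1=-
Op 2: best P0=NH3 P1=-
Op 3: best P0=NH3 P1=NH0
Op 4: best P0=NH3 P1=NH0
Op 5: best P0=NH3 P1=NH0
Op 6: best P0=NH3 P1=NH3
Op 7: best P0=NH3 P1=NH2
Op 8: best P0=NH3 P1=NH2
Op 9: best P0=NH3 P1=NH2
Op 10: best P0=NH3 P1=NH2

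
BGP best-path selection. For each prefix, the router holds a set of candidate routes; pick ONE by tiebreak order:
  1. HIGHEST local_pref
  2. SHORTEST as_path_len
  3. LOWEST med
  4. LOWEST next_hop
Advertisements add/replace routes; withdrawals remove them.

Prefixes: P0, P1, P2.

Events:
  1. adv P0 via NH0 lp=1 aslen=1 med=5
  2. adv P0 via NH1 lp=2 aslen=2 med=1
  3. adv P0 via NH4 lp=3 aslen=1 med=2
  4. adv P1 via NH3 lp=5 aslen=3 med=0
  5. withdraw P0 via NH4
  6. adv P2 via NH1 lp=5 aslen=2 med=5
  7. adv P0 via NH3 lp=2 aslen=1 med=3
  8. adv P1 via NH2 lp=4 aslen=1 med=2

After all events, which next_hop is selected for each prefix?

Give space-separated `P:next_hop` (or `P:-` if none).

Answer: P0:NH3 P1:NH3 P2:NH1

Derivation:
Op 1: best P0=NH0 P1=- P2=-
Op 2: best P0=NH1 P1=- P2=-
Op 3: best P0=NH4 P1=- P2=-
Op 4: best P0=NH4 P1=NH3 P2=-
Op 5: best P0=NH1 P1=NH3 P2=-
Op 6: best P0=NH1 P1=NH3 P2=NH1
Op 7: best P0=NH3 P1=NH3 P2=NH1
Op 8: best P0=NH3 P1=NH3 P2=NH1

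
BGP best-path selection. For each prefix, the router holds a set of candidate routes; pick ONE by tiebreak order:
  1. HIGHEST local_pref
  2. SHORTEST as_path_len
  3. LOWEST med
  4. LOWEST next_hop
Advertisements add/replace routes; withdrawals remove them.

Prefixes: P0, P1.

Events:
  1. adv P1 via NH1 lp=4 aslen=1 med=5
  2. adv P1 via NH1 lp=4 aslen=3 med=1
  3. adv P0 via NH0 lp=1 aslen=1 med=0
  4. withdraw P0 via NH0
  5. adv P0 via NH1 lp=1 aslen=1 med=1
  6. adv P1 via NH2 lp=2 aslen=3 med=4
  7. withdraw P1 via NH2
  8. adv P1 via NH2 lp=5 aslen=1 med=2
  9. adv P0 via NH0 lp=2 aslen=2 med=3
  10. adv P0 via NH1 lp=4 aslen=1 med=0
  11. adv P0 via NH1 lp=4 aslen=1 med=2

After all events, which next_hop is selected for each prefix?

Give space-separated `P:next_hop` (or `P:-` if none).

Op 1: best P0=- P1=NH1
Op 2: best P0=- P1=NH1
Op 3: best P0=NH0 P1=NH1
Op 4: best P0=- P1=NH1
Op 5: best P0=NH1 P1=NH1
Op 6: best P0=NH1 P1=NH1
Op 7: best P0=NH1 P1=NH1
Op 8: best P0=NH1 P1=NH2
Op 9: best P0=NH0 P1=NH2
Op 10: best P0=NH1 P1=NH2
Op 11: best P0=NH1 P1=NH2

Answer: P0:NH1 P1:NH2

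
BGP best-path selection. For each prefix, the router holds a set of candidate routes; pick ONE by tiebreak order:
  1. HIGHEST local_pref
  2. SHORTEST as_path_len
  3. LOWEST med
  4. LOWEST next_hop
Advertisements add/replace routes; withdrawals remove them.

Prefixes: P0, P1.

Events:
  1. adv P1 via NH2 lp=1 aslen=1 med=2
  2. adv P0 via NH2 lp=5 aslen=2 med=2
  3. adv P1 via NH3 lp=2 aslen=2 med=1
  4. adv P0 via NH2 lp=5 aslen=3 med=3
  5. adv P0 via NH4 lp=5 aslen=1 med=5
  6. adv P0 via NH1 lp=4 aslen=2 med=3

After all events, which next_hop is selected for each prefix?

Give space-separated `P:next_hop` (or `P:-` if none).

Answer: P0:NH4 P1:NH3

Derivation:
Op 1: best P0=- P1=NH2
Op 2: best P0=NH2 P1=NH2
Op 3: best P0=NH2 P1=NH3
Op 4: best P0=NH2 P1=NH3
Op 5: best P0=NH4 P1=NH3
Op 6: best P0=NH4 P1=NH3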